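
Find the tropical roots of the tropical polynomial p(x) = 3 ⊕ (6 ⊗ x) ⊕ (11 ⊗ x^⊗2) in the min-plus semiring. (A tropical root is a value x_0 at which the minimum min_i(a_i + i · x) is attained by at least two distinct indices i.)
Roots: {-5, -3}

Each tropical root is a break point of the lower envelope of the lines y = a_i + i · x (there are 3 lines, with slopes 0, 1, ..., 2). Only the lines that attain the minimum somewhere contribute to roots; other lines are dominated. Here the surviving (envelope) indices are i = 2, i = 1, i = 0.
Intersections between consecutive envelope lines give the roots: for adjacent envelope indices i < j the intersection is x = (a_i − a_j) / (j − i). Reading off the sorted break points: {-5, -3}.
Verification: at each break x_0, at least two indices attain the minimum of min_i(a_i + i · x_0).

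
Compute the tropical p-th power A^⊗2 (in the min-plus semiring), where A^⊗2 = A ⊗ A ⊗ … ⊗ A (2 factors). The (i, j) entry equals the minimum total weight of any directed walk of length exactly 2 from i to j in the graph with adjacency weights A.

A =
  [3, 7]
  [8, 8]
A^⊗2 =
  [6, 10]
  [11, 15]

Each entry (A^⊗2)_ij equals the minimum over all length-2 walks i = v_0 → v_1 → … → v_2 = j of Σ_t A[v_t][v_{t+1}]. For example, for (i, j) = (0, 1) we minimise over 2 possible intermediate vertex sequences; the minimum is 10, attained along the walk 0 → 0 → 1.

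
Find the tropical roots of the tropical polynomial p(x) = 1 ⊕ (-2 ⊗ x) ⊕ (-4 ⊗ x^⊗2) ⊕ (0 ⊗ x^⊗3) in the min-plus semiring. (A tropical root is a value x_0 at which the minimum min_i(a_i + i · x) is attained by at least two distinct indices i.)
Roots: {-4, 2, 3}

Each tropical root is a break point of the lower envelope of the lines y = a_i + i · x (there are 4 lines, with slopes 0, 1, ..., 3). Only the lines that attain the minimum somewhere contribute to roots; other lines are dominated. Here the surviving (envelope) indices are i = 3, i = 2, i = 1, i = 0.
Intersections between consecutive envelope lines give the roots: for adjacent envelope indices i < j the intersection is x = (a_i − a_j) / (j − i). Reading off the sorted break points: {-4, 2, 3}.
Verification: at each break x_0, at least two indices attain the minimum of min_i(a_i + i · x_0).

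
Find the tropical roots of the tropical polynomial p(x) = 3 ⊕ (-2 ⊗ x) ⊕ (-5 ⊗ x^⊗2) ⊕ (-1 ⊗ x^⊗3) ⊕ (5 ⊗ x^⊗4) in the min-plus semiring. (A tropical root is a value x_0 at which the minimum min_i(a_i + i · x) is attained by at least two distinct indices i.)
Roots: {-6, -4, 3, 5}

Each tropical root is a break point of the lower envelope of the lines y = a_i + i · x (there are 5 lines, with slopes 0, 1, ..., 4). Only the lines that attain the minimum somewhere contribute to roots; other lines are dominated. Here the surviving (envelope) indices are i = 4, i = 3, i = 2, i = 1, i = 0.
Intersections between consecutive envelope lines give the roots: for adjacent envelope indices i < j the intersection is x = (a_i − a_j) / (j − i). Reading off the sorted break points: {-6, -4, 3, 5}.
Verification: at each break x_0, at least two indices attain the minimum of min_i(a_i + i · x_0).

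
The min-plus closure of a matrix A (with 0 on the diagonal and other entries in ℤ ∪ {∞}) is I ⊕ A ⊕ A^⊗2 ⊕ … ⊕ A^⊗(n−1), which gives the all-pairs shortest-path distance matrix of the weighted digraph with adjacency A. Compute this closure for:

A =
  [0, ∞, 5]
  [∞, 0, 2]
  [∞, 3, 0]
Closure =
  [0, 8, 5]
  [∞, 0, 2]
  [∞, 3, 0]

This is the Floyd-Warshall all-pairs shortest-path computation. For each intermediate vertex k = 0, 1, …, 2, update dist[i][j] ← min(dist[i][j], dist[i][k] + dist[k][j]). The final matrix gives, for each (i, j), the minimum total weight of any directed path from i to j (possibly empty when i = j).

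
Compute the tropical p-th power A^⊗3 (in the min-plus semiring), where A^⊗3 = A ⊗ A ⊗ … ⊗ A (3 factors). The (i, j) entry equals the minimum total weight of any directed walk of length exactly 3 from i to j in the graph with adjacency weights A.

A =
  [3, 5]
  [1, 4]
A^⊗3 =
  [9, 11]
  [7, 9]

Each entry (A^⊗3)_ij equals the minimum over all length-3 walks i = v_0 → v_1 → … → v_3 = j of Σ_t A[v_t][v_{t+1}]. For example, for (i, j) = (0, 1) we minimise over 4 possible intermediate vertex sequences; the minimum is 11, attained along the walk 0 → 0 → 0 → 1.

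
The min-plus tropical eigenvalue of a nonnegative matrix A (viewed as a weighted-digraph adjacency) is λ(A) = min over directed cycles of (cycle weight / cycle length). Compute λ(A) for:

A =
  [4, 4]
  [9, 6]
λ(A) = 4

Enumerate directed cycles and compute their means (weight / length). Sample:
  cycle 0 → 0: weight = 4, length = 1, mean = 4/1 ≈ 4.000
  cycle 1 → 1: weight = 6, length = 1, mean = 6/1 ≈ 6.000
  cycle 0 → 1 → 0: weight = 13, length = 2, mean = 13/2 ≈ 6.500
  cycle 1 → 0 → 1: weight = 13, length = 2, mean = 13/2 ≈ 6.500
Minimum mean = 4.000, attained e.g. along the cycle 0 → 0 with weight 4 and length 1. So λ(A) = 4/1 = 4.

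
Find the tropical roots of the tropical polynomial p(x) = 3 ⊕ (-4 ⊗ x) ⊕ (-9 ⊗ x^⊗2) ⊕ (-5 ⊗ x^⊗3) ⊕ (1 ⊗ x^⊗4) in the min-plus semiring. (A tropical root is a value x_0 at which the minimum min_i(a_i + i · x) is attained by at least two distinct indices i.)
Roots: {-6, -4, 5, 7}

Each tropical root is a break point of the lower envelope of the lines y = a_i + i · x (there are 5 lines, with slopes 0, 1, ..., 4). Only the lines that attain the minimum somewhere contribute to roots; other lines are dominated. Here the surviving (envelope) indices are i = 4, i = 3, i = 2, i = 1, i = 0.
Intersections between consecutive envelope lines give the roots: for adjacent envelope indices i < j the intersection is x = (a_i − a_j) / (j − i). Reading off the sorted break points: {-6, -4, 5, 7}.
Verification: at each break x_0, at least two indices attain the minimum of min_i(a_i + i · x_0).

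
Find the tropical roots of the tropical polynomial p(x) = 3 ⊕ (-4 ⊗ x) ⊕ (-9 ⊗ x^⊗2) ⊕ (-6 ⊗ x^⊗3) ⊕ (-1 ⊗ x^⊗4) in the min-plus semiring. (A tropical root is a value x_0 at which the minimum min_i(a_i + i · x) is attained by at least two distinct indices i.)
Roots: {-5, -3, 5, 7}

Each tropical root is a break point of the lower envelope of the lines y = a_i + i · x (there are 5 lines, with slopes 0, 1, ..., 4). Only the lines that attain the minimum somewhere contribute to roots; other lines are dominated. Here the surviving (envelope) indices are i = 4, i = 3, i = 2, i = 1, i = 0.
Intersections between consecutive envelope lines give the roots: for adjacent envelope indices i < j the intersection is x = (a_i − a_j) / (j − i). Reading off the sorted break points: {-5, -3, 5, 7}.
Verification: at each break x_0, at least two indices attain the minimum of min_i(a_i + i · x_0).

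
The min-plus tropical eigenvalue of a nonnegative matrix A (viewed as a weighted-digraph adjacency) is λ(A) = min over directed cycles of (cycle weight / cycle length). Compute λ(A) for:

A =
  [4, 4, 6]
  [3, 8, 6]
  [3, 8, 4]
λ(A) = 7/2

Enumerate directed cycles and compute their means (weight / length). Sample:
  cycle 0 → 0: weight = 4, length = 1, mean = 4/1 ≈ 4.000
  cycle 1 → 1: weight = 8, length = 1, mean = 8/1 ≈ 8.000
  cycle 2 → 2: weight = 4, length = 1, mean = 4/1 ≈ 4.000
  cycle 0 → 1 → 0: weight = 7, length = 2, mean = 7/2 ≈ 3.500
  cycle 0 → 2 → 0: weight = 9, length = 2, mean = 9/2 ≈ 4.500
  cycle 1 → 0 → 1: weight = 7, length = 2, mean = 7/2 ≈ 3.500
Minimum mean = 3.500, attained e.g. along the cycle 0 → 1 → 0 with weight 7 and length 2. So λ(A) = 7/2 = 7/2.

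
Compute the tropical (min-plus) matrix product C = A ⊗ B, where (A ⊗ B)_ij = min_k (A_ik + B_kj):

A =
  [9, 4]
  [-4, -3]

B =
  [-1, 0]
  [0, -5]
A ⊗ B =
  [4, -1]
  [-5, -8]

Apply the min-plus product entry-by-entry:
  C[0][0] = min over k of (A[0][0] + B[0][0] = 9 + -1 = 8, A[0][1] + B[1][0] = 4 + 0 = 4) = 4 (attained at k = 1)
  C[0][1] = min over k of (A[0][0] + B[0][1] = 9 + 0 = 9, A[0][1] + B[1][1] = 4 + -5 = -1) = -1 (attained at k = 1)
  C[1][0] = min over k of (A[1][0] + B[0][0] = -4 + -1 = -5, A[1][1] + B[1][0] = -3 + 0 = -3) = -5 (attained at k = 0)
  C[1][1] = min over k of (A[1][0] + B[0][1] = -4 + 0 = -4, A[1][1] + B[1][1] = -3 + -5 = -8) = -8 (attained at k = 1)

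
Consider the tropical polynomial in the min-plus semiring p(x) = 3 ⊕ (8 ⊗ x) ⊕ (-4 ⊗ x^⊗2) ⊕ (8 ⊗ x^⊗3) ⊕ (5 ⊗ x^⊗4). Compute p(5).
p(5) = 3

A tropical monomial a ⊗ x^⊗i evaluates to a + i · x. Evaluating each term at x = 5:
  Term 0 contributes 3 + 0 · 5 = 3
  Term 1 contributes 8 + 1 · 5 = 13
  Term 2 contributes -4 + 2 · 5 = 6
  Term 3 contributes 8 + 3 · 5 = 23
  Term 4 contributes 5 + 4 · 5 = 25
p(5) = ⊕ of these = min[3, 13, 6, 23, 25] = 3.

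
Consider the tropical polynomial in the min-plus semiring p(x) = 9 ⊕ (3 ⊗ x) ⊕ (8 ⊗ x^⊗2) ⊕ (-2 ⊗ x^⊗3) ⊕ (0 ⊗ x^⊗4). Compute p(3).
p(3) = 6

A tropical monomial a ⊗ x^⊗i evaluates to a + i · x. Evaluating each term at x = 3:
  Term 0 contributes 9 + 0 · 3 = 9
  Term 1 contributes 3 + 1 · 3 = 6
  Term 2 contributes 8 + 2 · 3 = 14
  Term 3 contributes -2 + 3 · 3 = 7
  Term 4 contributes 0 + 4 · 3 = 12
p(3) = ⊕ of these = min[9, 6, 14, 7, 12] = 6.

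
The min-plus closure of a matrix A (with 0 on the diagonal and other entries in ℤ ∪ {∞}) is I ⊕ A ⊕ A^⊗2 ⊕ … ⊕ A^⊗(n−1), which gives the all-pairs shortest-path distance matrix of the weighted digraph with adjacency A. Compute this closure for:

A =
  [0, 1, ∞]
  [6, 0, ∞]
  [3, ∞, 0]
Closure =
  [0, 1, ∞]
  [6, 0, ∞]
  [3, 4, 0]

This is the Floyd-Warshall all-pairs shortest-path computation. For each intermediate vertex k = 0, 1, …, 2, update dist[i][j] ← min(dist[i][j], dist[i][k] + dist[k][j]). The final matrix gives, for each (i, j), the minimum total weight of any directed path from i to j (possibly empty when i = j).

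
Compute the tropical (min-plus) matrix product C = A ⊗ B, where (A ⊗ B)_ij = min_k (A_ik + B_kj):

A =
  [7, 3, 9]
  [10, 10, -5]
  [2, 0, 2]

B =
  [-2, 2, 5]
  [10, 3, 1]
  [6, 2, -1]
A ⊗ B =
  [5, 6, 4]
  [1, -3, -6]
  [0, 3, 1]

Apply the min-plus product entry-by-entry:
  C[0][0] = min over k of (A[0][0] + B[0][0] = 7 + -2 = 5, A[0][1] + B[1][0] = 3 + 10 = 13, A[0][2] + B[2][0] = 9 + 6 = 15) = 5 (attained at k = 0)
  C[0][1] = min over k of (A[0][0] + B[0][1] = 7 + 2 = 9, A[0][1] + B[1][1] = 3 + 3 = 6, A[0][2] + B[2][1] = 9 + 2 = 11) = 6 (attained at k = 1)
  C[0][2] = min over k of (A[0][0] + B[0][2] = 7 + 5 = 12, A[0][1] + B[1][2] = 3 + 1 = 4, A[0][2] + B[2][2] = 9 + -1 = 8) = 4 (attained at k = 1)
  C[1][0] = min over k of (A[1][0] + B[0][0] = 10 + -2 = 8, A[1][1] + B[1][0] = 10 + 10 = 20, A[1][2] + B[2][0] = -5 + 6 = 1) = 1 (attained at k = 2)
  C[1][1] = min over k of (A[1][0] + B[0][1] = 10 + 2 = 12, A[1][1] + B[1][1] = 10 + 3 = 13, A[1][2] + B[2][1] = -5 + 2 = -3) = -3 (attained at k = 2)
  C[1][2] = min over k of (A[1][0] + B[0][2] = 10 + 5 = 15, A[1][1] + B[1][2] = 10 + 1 = 11, A[1][2] + B[2][2] = -5 + -1 = -6) = -6 (attained at k = 2)
  C[2][0] = min over k of (A[2][0] + B[0][0] = 2 + -2 = 0, A[2][1] + B[1][0] = 0 + 10 = 10, A[2][2] + B[2][0] = 2 + 6 = 8) = 0 (attained at k = 0)
  C[2][1] = min over k of (A[2][0] + B[0][1] = 2 + 2 = 4, A[2][1] + B[1][1] = 0 + 3 = 3, A[2][2] + B[2][1] = 2 + 2 = 4) = 3 (attained at k = 1)
  C[2][2] = min over k of (A[2][0] + B[0][2] = 2 + 5 = 7, A[2][1] + B[1][2] = 0 + 1 = 1, A[2][2] + B[2][2] = 2 + -1 = 1) = 1 (attained at k = 1)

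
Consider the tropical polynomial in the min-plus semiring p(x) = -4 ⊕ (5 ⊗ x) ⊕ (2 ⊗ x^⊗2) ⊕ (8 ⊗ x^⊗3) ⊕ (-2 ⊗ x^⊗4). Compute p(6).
p(6) = -4

A tropical monomial a ⊗ x^⊗i evaluates to a + i · x. Evaluating each term at x = 6:
  Term 0 contributes -4 + 0 · 6 = -4
  Term 1 contributes 5 + 1 · 6 = 11
  Term 2 contributes 2 + 2 · 6 = 14
  Term 3 contributes 8 + 3 · 6 = 26
  Term 4 contributes -2 + 4 · 6 = 22
p(6) = ⊕ of these = min[-4, 11, 14, 26, 22] = -4.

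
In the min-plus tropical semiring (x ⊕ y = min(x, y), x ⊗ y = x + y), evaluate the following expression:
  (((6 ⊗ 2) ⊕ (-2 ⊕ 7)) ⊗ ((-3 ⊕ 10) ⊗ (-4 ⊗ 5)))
(((6 ⊗ 2) ⊕ (-2 ⊕ 7)) ⊗ ((-3 ⊕ 10) ⊗ (-4 ⊗ 5))) = -4

Expand innermost to outermost. Recall ⊕ takes the minimum of its arguments and ⊗ takes their sum. Working out the expression (((6 ⊗ 2) ⊕ (-2 ⊕ 7)) ⊗ ((-3 ⊕ 10) ⊗ (-4 ⊗ 5))) gives -4.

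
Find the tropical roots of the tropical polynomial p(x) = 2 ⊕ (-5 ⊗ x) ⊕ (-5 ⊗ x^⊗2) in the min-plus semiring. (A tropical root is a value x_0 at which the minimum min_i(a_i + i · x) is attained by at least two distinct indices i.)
Roots: {0, 7}

Each tropical root is a break point of the lower envelope of the lines y = a_i + i · x (there are 3 lines, with slopes 0, 1, ..., 2). Only the lines that attain the minimum somewhere contribute to roots; other lines are dominated. Here the surviving (envelope) indices are i = 2, i = 1, i = 0.
Intersections between consecutive envelope lines give the roots: for adjacent envelope indices i < j the intersection is x = (a_i − a_j) / (j − i). Reading off the sorted break points: {0, 7}.
Verification: at each break x_0, at least two indices attain the minimum of min_i(a_i + i · x_0).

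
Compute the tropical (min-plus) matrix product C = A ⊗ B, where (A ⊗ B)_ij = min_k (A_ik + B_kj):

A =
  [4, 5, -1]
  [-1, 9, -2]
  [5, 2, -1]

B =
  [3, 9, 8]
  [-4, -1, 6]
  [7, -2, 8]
A ⊗ B =
  [1, -3, 7]
  [2, -4, 6]
  [-2, -3, 7]

Apply the min-plus product entry-by-entry:
  C[0][0] = min over k of (A[0][0] + B[0][0] = 4 + 3 = 7, A[0][1] + B[1][0] = 5 + -4 = 1, A[0][2] + B[2][0] = -1 + 7 = 6) = 1 (attained at k = 1)
  C[0][1] = min over k of (A[0][0] + B[0][1] = 4 + 9 = 13, A[0][1] + B[1][1] = 5 + -1 = 4, A[0][2] + B[2][1] = -1 + -2 = -3) = -3 (attained at k = 2)
  C[0][2] = min over k of (A[0][0] + B[0][2] = 4 + 8 = 12, A[0][1] + B[1][2] = 5 + 6 = 11, A[0][2] + B[2][2] = -1 + 8 = 7) = 7 (attained at k = 2)
  C[1][0] = min over k of (A[1][0] + B[0][0] = -1 + 3 = 2, A[1][1] + B[1][0] = 9 + -4 = 5, A[1][2] + B[2][0] = -2 + 7 = 5) = 2 (attained at k = 0)
  C[1][1] = min over k of (A[1][0] + B[0][1] = -1 + 9 = 8, A[1][1] + B[1][1] = 9 + -1 = 8, A[1][2] + B[2][1] = -2 + -2 = -4) = -4 (attained at k = 2)
  C[1][2] = min over k of (A[1][0] + B[0][2] = -1 + 8 = 7, A[1][1] + B[1][2] = 9 + 6 = 15, A[1][2] + B[2][2] = -2 + 8 = 6) = 6 (attained at k = 2)
  C[2][0] = min over k of (A[2][0] + B[0][0] = 5 + 3 = 8, A[2][1] + B[1][0] = 2 + -4 = -2, A[2][2] + B[2][0] = -1 + 7 = 6) = -2 (attained at k = 1)
  C[2][1] = min over k of (A[2][0] + B[0][1] = 5 + 9 = 14, A[2][1] + B[1][1] = 2 + -1 = 1, A[2][2] + B[2][1] = -1 + -2 = -3) = -3 (attained at k = 2)
  C[2][2] = min over k of (A[2][0] + B[0][2] = 5 + 8 = 13, A[2][1] + B[1][2] = 2 + 6 = 8, A[2][2] + B[2][2] = -1 + 8 = 7) = 7 (attained at k = 2)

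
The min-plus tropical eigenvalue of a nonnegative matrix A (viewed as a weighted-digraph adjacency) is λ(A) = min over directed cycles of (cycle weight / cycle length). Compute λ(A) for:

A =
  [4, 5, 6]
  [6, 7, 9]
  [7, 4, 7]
λ(A) = 4

Enumerate directed cycles and compute their means (weight / length). Sample:
  cycle 0 → 0: weight = 4, length = 1, mean = 4/1 ≈ 4.000
  cycle 1 → 1: weight = 7, length = 1, mean = 7/1 ≈ 7.000
  cycle 2 → 2: weight = 7, length = 1, mean = 7/1 ≈ 7.000
  cycle 0 → 1 → 0: weight = 11, length = 2, mean = 11/2 ≈ 5.500
  cycle 0 → 2 → 0: weight = 13, length = 2, mean = 13/2 ≈ 6.500
  cycle 1 → 0 → 1: weight = 11, length = 2, mean = 11/2 ≈ 5.500
Minimum mean = 4.000, attained e.g. along the cycle 0 → 0 with weight 4 and length 1. So λ(A) = 4/1 = 4.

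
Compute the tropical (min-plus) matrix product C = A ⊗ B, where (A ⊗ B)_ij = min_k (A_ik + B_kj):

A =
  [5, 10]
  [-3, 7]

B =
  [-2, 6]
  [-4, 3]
A ⊗ B =
  [3, 11]
  [-5, 3]

Apply the min-plus product entry-by-entry:
  C[0][0] = min over k of (A[0][0] + B[0][0] = 5 + -2 = 3, A[0][1] + B[1][0] = 10 + -4 = 6) = 3 (attained at k = 0)
  C[0][1] = min over k of (A[0][0] + B[0][1] = 5 + 6 = 11, A[0][1] + B[1][1] = 10 + 3 = 13) = 11 (attained at k = 0)
  C[1][0] = min over k of (A[1][0] + B[0][0] = -3 + -2 = -5, A[1][1] + B[1][0] = 7 + -4 = 3) = -5 (attained at k = 0)
  C[1][1] = min over k of (A[1][0] + B[0][1] = -3 + 6 = 3, A[1][1] + B[1][1] = 7 + 3 = 10) = 3 (attained at k = 0)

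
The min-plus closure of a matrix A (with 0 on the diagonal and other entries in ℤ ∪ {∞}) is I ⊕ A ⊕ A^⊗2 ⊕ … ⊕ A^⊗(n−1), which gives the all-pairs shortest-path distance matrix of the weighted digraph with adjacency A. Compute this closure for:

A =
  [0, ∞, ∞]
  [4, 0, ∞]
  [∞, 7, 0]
Closure =
  [0, ∞, ∞]
  [4, 0, ∞]
  [11, 7, 0]

This is the Floyd-Warshall all-pairs shortest-path computation. For each intermediate vertex k = 0, 1, …, 2, update dist[i][j] ← min(dist[i][j], dist[i][k] + dist[k][j]). The final matrix gives, for each (i, j), the minimum total weight of any directed path from i to j (possibly empty when i = j).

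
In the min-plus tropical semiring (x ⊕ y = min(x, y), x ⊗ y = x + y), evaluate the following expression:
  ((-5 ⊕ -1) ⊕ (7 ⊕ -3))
((-5 ⊕ -1) ⊕ (7 ⊕ -3)) = -5

Expand innermost to outermost. Recall ⊕ takes the minimum of its arguments and ⊗ takes their sum. Working out the expression ((-5 ⊕ -1) ⊕ (7 ⊕ -3)) gives -5.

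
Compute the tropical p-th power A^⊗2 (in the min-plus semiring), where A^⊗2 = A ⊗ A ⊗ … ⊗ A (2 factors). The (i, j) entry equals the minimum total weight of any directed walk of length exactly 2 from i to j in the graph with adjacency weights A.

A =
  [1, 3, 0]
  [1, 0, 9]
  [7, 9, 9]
A^⊗2 =
  [2, 3, 1]
  [1, 0, 1]
  [8, 9, 7]

Each entry (A^⊗2)_ij equals the minimum over all length-2 walks i = v_0 → v_1 → … → v_2 = j of Σ_t A[v_t][v_{t+1}]. For example, for (i, j) = (0, 2) we minimise over 3 possible intermediate vertex sequences; the minimum is 1, attained along the walk 0 → 0 → 2.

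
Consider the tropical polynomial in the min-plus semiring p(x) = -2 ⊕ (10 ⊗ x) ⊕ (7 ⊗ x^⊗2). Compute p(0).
p(0) = -2

A tropical monomial a ⊗ x^⊗i evaluates to a + i · x. Evaluating each term at x = 0:
  Term 0 contributes -2 + 0 · 0 = -2
  Term 1 contributes 10 + 1 · 0 = 10
  Term 2 contributes 7 + 2 · 0 = 7
p(0) = ⊕ of these = min[-2, 10, 7] = -2.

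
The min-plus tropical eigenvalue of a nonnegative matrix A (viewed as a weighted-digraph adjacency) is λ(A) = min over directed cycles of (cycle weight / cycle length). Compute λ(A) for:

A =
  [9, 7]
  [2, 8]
λ(A) = 9/2

Enumerate directed cycles and compute their means (weight / length). Sample:
  cycle 0 → 0: weight = 9, length = 1, mean = 9/1 ≈ 9.000
  cycle 1 → 1: weight = 8, length = 1, mean = 8/1 ≈ 8.000
  cycle 0 → 1 → 0: weight = 9, length = 2, mean = 9/2 ≈ 4.500
  cycle 1 → 0 → 1: weight = 9, length = 2, mean = 9/2 ≈ 4.500
Minimum mean = 4.500, attained e.g. along the cycle 0 → 1 → 0 with weight 9 and length 2. So λ(A) = 9/2 = 9/2.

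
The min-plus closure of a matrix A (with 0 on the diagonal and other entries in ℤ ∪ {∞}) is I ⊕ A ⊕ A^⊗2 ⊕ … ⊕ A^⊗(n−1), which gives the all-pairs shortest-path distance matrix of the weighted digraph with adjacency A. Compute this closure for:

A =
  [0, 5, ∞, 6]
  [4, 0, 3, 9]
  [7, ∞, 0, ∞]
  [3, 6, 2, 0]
Closure =
  [0, 5, 8, 6]
  [4, 0, 3, 9]
  [7, 12, 0, 13]
  [3, 6, 2, 0]

This is the Floyd-Warshall all-pairs shortest-path computation. For each intermediate vertex k = 0, 1, …, 3, update dist[i][j] ← min(dist[i][j], dist[i][k] + dist[k][j]). The final matrix gives, for each (i, j), the minimum total weight of any directed path from i to j (possibly empty when i = j).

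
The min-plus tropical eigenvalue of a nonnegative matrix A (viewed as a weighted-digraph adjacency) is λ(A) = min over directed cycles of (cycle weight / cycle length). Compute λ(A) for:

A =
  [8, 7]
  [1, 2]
λ(A) = 2

Enumerate directed cycles and compute their means (weight / length). Sample:
  cycle 0 → 0: weight = 8, length = 1, mean = 8/1 ≈ 8.000
  cycle 1 → 1: weight = 2, length = 1, mean = 2/1 ≈ 2.000
  cycle 0 → 1 → 0: weight = 8, length = 2, mean = 8/2 ≈ 4.000
  cycle 1 → 0 → 1: weight = 8, length = 2, mean = 8/2 ≈ 4.000
Minimum mean = 2.000, attained e.g. along the cycle 1 → 1 with weight 2 and length 1. So λ(A) = 2/1 = 2.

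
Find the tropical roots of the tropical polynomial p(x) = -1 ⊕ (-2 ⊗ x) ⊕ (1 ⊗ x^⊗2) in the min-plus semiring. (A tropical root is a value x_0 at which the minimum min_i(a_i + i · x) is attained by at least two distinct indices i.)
Roots: {-3, 1}

Each tropical root is a break point of the lower envelope of the lines y = a_i + i · x (there are 3 lines, with slopes 0, 1, ..., 2). Only the lines that attain the minimum somewhere contribute to roots; other lines are dominated. Here the surviving (envelope) indices are i = 2, i = 1, i = 0.
Intersections between consecutive envelope lines give the roots: for adjacent envelope indices i < j the intersection is x = (a_i − a_j) / (j − i). Reading off the sorted break points: {-3, 1}.
Verification: at each break x_0, at least two indices attain the minimum of min_i(a_i + i · x_0).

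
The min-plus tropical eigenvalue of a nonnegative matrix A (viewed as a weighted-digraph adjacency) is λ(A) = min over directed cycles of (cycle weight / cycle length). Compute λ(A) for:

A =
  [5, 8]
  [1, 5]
λ(A) = 9/2

Enumerate directed cycles and compute their means (weight / length). Sample:
  cycle 0 → 0: weight = 5, length = 1, mean = 5/1 ≈ 5.000
  cycle 1 → 1: weight = 5, length = 1, mean = 5/1 ≈ 5.000
  cycle 0 → 1 → 0: weight = 9, length = 2, mean = 9/2 ≈ 4.500
  cycle 1 → 0 → 1: weight = 9, length = 2, mean = 9/2 ≈ 4.500
Minimum mean = 4.500, attained e.g. along the cycle 0 → 1 → 0 with weight 9 and length 2. So λ(A) = 9/2 = 9/2.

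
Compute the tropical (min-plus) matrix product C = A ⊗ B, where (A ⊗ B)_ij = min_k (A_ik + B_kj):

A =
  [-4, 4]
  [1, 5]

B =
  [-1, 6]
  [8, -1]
A ⊗ B =
  [-5, 2]
  [0, 4]

Apply the min-plus product entry-by-entry:
  C[0][0] = min over k of (A[0][0] + B[0][0] = -4 + -1 = -5, A[0][1] + B[1][0] = 4 + 8 = 12) = -5 (attained at k = 0)
  C[0][1] = min over k of (A[0][0] + B[0][1] = -4 + 6 = 2, A[0][1] + B[1][1] = 4 + -1 = 3) = 2 (attained at k = 0)
  C[1][0] = min over k of (A[1][0] + B[0][0] = 1 + -1 = 0, A[1][1] + B[1][0] = 5 + 8 = 13) = 0 (attained at k = 0)
  C[1][1] = min over k of (A[1][0] + B[0][1] = 1 + 6 = 7, A[1][1] + B[1][1] = 5 + -1 = 4) = 4 (attained at k = 1)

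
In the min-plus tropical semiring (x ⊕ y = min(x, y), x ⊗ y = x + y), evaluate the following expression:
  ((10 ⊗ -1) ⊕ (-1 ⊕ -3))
((10 ⊗ -1) ⊕ (-1 ⊕ -3)) = -3

Expand innermost to outermost. Recall ⊕ takes the minimum of its arguments and ⊗ takes their sum. Working out the expression ((10 ⊗ -1) ⊕ (-1 ⊕ -3)) gives -3.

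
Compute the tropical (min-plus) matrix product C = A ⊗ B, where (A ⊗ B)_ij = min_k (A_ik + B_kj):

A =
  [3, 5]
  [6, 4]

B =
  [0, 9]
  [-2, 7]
A ⊗ B =
  [3, 12]
  [2, 11]

Apply the min-plus product entry-by-entry:
  C[0][0] = min over k of (A[0][0] + B[0][0] = 3 + 0 = 3, A[0][1] + B[1][0] = 5 + -2 = 3) = 3 (attained at k = 0)
  C[0][1] = min over k of (A[0][0] + B[0][1] = 3 + 9 = 12, A[0][1] + B[1][1] = 5 + 7 = 12) = 12 (attained at k = 0)
  C[1][0] = min over k of (A[1][0] + B[0][0] = 6 + 0 = 6, A[1][1] + B[1][0] = 4 + -2 = 2) = 2 (attained at k = 1)
  C[1][1] = min over k of (A[1][0] + B[0][1] = 6 + 9 = 15, A[1][1] + B[1][1] = 4 + 7 = 11) = 11 (attained at k = 1)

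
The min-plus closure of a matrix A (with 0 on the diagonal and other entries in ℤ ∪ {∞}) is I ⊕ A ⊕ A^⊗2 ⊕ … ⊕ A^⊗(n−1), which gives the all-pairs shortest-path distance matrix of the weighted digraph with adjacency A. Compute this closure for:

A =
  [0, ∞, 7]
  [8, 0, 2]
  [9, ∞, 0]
Closure =
  [0, ∞, 7]
  [8, 0, 2]
  [9, ∞, 0]

This is the Floyd-Warshall all-pairs shortest-path computation. For each intermediate vertex k = 0, 1, …, 2, update dist[i][j] ← min(dist[i][j], dist[i][k] + dist[k][j]). The final matrix gives, for each (i, j), the minimum total weight of any directed path from i to j (possibly empty when i = j).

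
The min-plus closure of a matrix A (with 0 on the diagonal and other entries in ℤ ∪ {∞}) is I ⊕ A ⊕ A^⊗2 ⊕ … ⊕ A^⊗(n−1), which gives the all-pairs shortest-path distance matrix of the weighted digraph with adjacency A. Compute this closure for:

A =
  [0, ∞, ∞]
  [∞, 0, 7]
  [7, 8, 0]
Closure =
  [0, ∞, ∞]
  [14, 0, 7]
  [7, 8, 0]

This is the Floyd-Warshall all-pairs shortest-path computation. For each intermediate vertex k = 0, 1, …, 2, update dist[i][j] ← min(dist[i][j], dist[i][k] + dist[k][j]). The final matrix gives, for each (i, j), the minimum total weight of any directed path from i to j (possibly empty when i = j).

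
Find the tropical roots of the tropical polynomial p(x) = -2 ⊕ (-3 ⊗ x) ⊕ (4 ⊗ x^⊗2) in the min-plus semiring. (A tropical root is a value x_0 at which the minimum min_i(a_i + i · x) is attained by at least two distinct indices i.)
Roots: {-7, 1}

Each tropical root is a break point of the lower envelope of the lines y = a_i + i · x (there are 3 lines, with slopes 0, 1, ..., 2). Only the lines that attain the minimum somewhere contribute to roots; other lines are dominated. Here the surviving (envelope) indices are i = 2, i = 1, i = 0.
Intersections between consecutive envelope lines give the roots: for adjacent envelope indices i < j the intersection is x = (a_i − a_j) / (j − i). Reading off the sorted break points: {-7, 1}.
Verification: at each break x_0, at least two indices attain the minimum of min_i(a_i + i · x_0).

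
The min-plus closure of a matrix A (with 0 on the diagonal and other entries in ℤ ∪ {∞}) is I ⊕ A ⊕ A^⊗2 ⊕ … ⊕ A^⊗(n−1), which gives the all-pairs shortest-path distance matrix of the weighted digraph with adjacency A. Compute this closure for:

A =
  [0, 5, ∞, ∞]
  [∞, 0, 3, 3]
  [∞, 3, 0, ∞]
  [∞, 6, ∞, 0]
Closure =
  [0, 5, 8, 8]
  [∞, 0, 3, 3]
  [∞, 3, 0, 6]
  [∞, 6, 9, 0]

This is the Floyd-Warshall all-pairs shortest-path computation. For each intermediate vertex k = 0, 1, …, 3, update dist[i][j] ← min(dist[i][j], dist[i][k] + dist[k][j]). The final matrix gives, for each (i, j), the minimum total weight of any directed path from i to j (possibly empty when i = j).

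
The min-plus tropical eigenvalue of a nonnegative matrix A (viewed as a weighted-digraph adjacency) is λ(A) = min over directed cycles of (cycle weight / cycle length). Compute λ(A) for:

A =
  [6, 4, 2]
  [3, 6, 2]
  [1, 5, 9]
λ(A) = 3/2

Enumerate directed cycles and compute their means (weight / length). Sample:
  cycle 0 → 0: weight = 6, length = 1, mean = 6/1 ≈ 6.000
  cycle 1 → 1: weight = 6, length = 1, mean = 6/1 ≈ 6.000
  cycle 2 → 2: weight = 9, length = 1, mean = 9/1 ≈ 9.000
  cycle 0 → 1 → 0: weight = 7, length = 2, mean = 7/2 ≈ 3.500
  cycle 0 → 2 → 0: weight = 3, length = 2, mean = 3/2 ≈ 1.500
  cycle 1 → 0 → 1: weight = 7, length = 2, mean = 7/2 ≈ 3.500
Minimum mean = 1.500, attained e.g. along the cycle 0 → 2 → 0 with weight 3 and length 2. So λ(A) = 3/2 = 3/2.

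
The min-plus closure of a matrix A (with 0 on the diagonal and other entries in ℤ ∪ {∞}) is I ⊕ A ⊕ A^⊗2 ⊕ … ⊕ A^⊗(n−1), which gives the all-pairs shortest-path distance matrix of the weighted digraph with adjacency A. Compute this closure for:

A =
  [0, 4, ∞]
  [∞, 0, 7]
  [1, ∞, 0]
Closure =
  [0, 4, 11]
  [8, 0, 7]
  [1, 5, 0]

This is the Floyd-Warshall all-pairs shortest-path computation. For each intermediate vertex k = 0, 1, …, 2, update dist[i][j] ← min(dist[i][j], dist[i][k] + dist[k][j]). The final matrix gives, for each (i, j), the minimum total weight of any directed path from i to j (possibly empty when i = j).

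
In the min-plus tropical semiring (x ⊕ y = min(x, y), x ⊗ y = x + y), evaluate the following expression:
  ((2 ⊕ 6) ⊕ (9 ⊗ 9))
((2 ⊕ 6) ⊕ (9 ⊗ 9)) = 2

Expand innermost to outermost. Recall ⊕ takes the minimum of its arguments and ⊗ takes their sum. Working out the expression ((2 ⊕ 6) ⊕ (9 ⊗ 9)) gives 2.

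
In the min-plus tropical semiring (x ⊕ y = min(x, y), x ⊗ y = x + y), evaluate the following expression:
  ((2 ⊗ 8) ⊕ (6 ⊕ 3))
((2 ⊗ 8) ⊕ (6 ⊕ 3)) = 3

Expand innermost to outermost. Recall ⊕ takes the minimum of its arguments and ⊗ takes their sum. Working out the expression ((2 ⊗ 8) ⊕ (6 ⊕ 3)) gives 3.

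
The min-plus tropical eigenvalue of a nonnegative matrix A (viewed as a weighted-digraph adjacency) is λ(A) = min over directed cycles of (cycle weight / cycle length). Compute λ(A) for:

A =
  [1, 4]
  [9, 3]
λ(A) = 1

Enumerate directed cycles and compute their means (weight / length). Sample:
  cycle 0 → 0: weight = 1, length = 1, mean = 1/1 ≈ 1.000
  cycle 1 → 1: weight = 3, length = 1, mean = 3/1 ≈ 3.000
  cycle 0 → 1 → 0: weight = 13, length = 2, mean = 13/2 ≈ 6.500
  cycle 1 → 0 → 1: weight = 13, length = 2, mean = 13/2 ≈ 6.500
Minimum mean = 1.000, attained e.g. along the cycle 0 → 0 with weight 1 and length 1. So λ(A) = 1/1 = 1.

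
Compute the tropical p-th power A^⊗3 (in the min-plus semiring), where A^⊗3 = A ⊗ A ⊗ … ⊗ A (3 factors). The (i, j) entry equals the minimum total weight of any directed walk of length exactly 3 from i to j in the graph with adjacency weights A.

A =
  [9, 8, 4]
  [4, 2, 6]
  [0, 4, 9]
A^⊗3 =
  [12, 10, 8]
  [8, 6, 10]
  [4, 8, 12]

Each entry (A^⊗3)_ij equals the minimum over all length-3 walks i = v_0 → v_1 → … → v_3 = j of Σ_t A[v_t][v_{t+1}]. For example, for (i, j) = (0, 2) we minimise over 9 possible intermediate vertex sequences; the minimum is 8, attained along the walk 0 → 2 → 0 → 2.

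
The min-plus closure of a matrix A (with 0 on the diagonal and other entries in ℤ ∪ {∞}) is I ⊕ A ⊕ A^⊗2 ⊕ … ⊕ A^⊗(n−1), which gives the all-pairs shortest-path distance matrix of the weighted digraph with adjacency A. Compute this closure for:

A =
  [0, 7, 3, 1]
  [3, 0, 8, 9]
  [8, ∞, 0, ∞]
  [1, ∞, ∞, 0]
Closure =
  [0, 7, 3, 1]
  [3, 0, 6, 4]
  [8, 15, 0, 9]
  [1, 8, 4, 0]

This is the Floyd-Warshall all-pairs shortest-path computation. For each intermediate vertex k = 0, 1, …, 3, update dist[i][j] ← min(dist[i][j], dist[i][k] + dist[k][j]). The final matrix gives, for each (i, j), the minimum total weight of any directed path from i to j (possibly empty when i = j).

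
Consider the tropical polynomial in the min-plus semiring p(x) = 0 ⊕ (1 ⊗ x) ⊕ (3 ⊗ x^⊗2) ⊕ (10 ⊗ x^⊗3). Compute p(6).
p(6) = 0

A tropical monomial a ⊗ x^⊗i evaluates to a + i · x. Evaluating each term at x = 6:
  Term 0 contributes 0 + 0 · 6 = 0
  Term 1 contributes 1 + 1 · 6 = 7
  Term 2 contributes 3 + 2 · 6 = 15
  Term 3 contributes 10 + 3 · 6 = 28
p(6) = ⊕ of these = min[0, 7, 15, 28] = 0.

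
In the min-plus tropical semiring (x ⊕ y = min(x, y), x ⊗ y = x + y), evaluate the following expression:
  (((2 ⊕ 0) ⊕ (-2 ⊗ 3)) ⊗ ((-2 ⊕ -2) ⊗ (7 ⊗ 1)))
(((2 ⊕ 0) ⊕ (-2 ⊗ 3)) ⊗ ((-2 ⊕ -2) ⊗ (7 ⊗ 1))) = 6

Expand innermost to outermost. Recall ⊕ takes the minimum of its arguments and ⊗ takes their sum. Working out the expression (((2 ⊕ 0) ⊕ (-2 ⊗ 3)) ⊗ ((-2 ⊕ -2) ⊗ (7 ⊗ 1))) gives 6.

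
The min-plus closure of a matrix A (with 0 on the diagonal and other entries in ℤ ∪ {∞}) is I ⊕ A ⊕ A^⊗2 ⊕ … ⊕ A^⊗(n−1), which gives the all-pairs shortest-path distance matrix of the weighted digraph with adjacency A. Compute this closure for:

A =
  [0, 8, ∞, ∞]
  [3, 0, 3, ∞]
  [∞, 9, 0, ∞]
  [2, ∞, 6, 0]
Closure =
  [0, 8, 11, ∞]
  [3, 0, 3, ∞]
  [12, 9, 0, ∞]
  [2, 10, 6, 0]

This is the Floyd-Warshall all-pairs shortest-path computation. For each intermediate vertex k = 0, 1, …, 3, update dist[i][j] ← min(dist[i][j], dist[i][k] + dist[k][j]). The final matrix gives, for each (i, j), the minimum total weight of any directed path from i to j (possibly empty when i = j).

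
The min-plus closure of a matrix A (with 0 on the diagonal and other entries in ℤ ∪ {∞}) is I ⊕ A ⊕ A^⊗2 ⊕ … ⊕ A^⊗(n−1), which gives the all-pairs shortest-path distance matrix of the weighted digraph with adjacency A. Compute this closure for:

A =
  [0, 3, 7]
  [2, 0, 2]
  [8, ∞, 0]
Closure =
  [0, 3, 5]
  [2, 0, 2]
  [8, 11, 0]

This is the Floyd-Warshall all-pairs shortest-path computation. For each intermediate vertex k = 0, 1, …, 2, update dist[i][j] ← min(dist[i][j], dist[i][k] + dist[k][j]). The final matrix gives, for each (i, j), the minimum total weight of any directed path from i to j (possibly empty when i = j).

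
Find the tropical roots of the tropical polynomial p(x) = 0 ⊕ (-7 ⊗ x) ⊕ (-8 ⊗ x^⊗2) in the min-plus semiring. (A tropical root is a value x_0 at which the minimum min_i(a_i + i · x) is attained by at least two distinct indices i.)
Roots: {1, 7}

Each tropical root is a break point of the lower envelope of the lines y = a_i + i · x (there are 3 lines, with slopes 0, 1, ..., 2). Only the lines that attain the minimum somewhere contribute to roots; other lines are dominated. Here the surviving (envelope) indices are i = 2, i = 1, i = 0.
Intersections between consecutive envelope lines give the roots: for adjacent envelope indices i < j the intersection is x = (a_i − a_j) / (j − i). Reading off the sorted break points: {1, 7}.
Verification: at each break x_0, at least two indices attain the minimum of min_i(a_i + i · x_0).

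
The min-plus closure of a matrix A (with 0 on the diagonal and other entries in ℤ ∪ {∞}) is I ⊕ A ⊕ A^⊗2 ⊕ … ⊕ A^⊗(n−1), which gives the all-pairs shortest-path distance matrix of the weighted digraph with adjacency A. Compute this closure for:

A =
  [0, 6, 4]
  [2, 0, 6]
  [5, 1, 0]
Closure =
  [0, 5, 4]
  [2, 0, 6]
  [3, 1, 0]

This is the Floyd-Warshall all-pairs shortest-path computation. For each intermediate vertex k = 0, 1, …, 2, update dist[i][j] ← min(dist[i][j], dist[i][k] + dist[k][j]). The final matrix gives, for each (i, j), the minimum total weight of any directed path from i to j (possibly empty when i = j).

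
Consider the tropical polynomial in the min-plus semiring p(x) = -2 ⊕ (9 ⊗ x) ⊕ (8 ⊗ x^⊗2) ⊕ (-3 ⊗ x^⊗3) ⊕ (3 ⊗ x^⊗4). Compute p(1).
p(1) = -2

A tropical monomial a ⊗ x^⊗i evaluates to a + i · x. Evaluating each term at x = 1:
  Term 0 contributes -2 + 0 · 1 = -2
  Term 1 contributes 9 + 1 · 1 = 10
  Term 2 contributes 8 + 2 · 1 = 10
  Term 3 contributes -3 + 3 · 1 = 0
  Term 4 contributes 3 + 4 · 1 = 7
p(1) = ⊕ of these = min[-2, 10, 10, 0, 7] = -2.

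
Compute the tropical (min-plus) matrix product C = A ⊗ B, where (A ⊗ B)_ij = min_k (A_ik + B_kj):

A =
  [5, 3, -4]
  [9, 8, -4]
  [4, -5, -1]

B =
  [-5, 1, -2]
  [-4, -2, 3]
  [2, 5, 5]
A ⊗ B =
  [-2, 1, 1]
  [-2, 1, 1]
  [-9, -7, -2]

Apply the min-plus product entry-by-entry:
  C[0][0] = min over k of (A[0][0] + B[0][0] = 5 + -5 = 0, A[0][1] + B[1][0] = 3 + -4 = -1, A[0][2] + B[2][0] = -4 + 2 = -2) = -2 (attained at k = 2)
  C[0][1] = min over k of (A[0][0] + B[0][1] = 5 + 1 = 6, A[0][1] + B[1][1] = 3 + -2 = 1, A[0][2] + B[2][1] = -4 + 5 = 1) = 1 (attained at k = 1)
  C[0][2] = min over k of (A[0][0] + B[0][2] = 5 + -2 = 3, A[0][1] + B[1][2] = 3 + 3 = 6, A[0][2] + B[2][2] = -4 + 5 = 1) = 1 (attained at k = 2)
  C[1][0] = min over k of (A[1][0] + B[0][0] = 9 + -5 = 4, A[1][1] + B[1][0] = 8 + -4 = 4, A[1][2] + B[2][0] = -4 + 2 = -2) = -2 (attained at k = 2)
  C[1][1] = min over k of (A[1][0] + B[0][1] = 9 + 1 = 10, A[1][1] + B[1][1] = 8 + -2 = 6, A[1][2] + B[2][1] = -4 + 5 = 1) = 1 (attained at k = 2)
  C[1][2] = min over k of (A[1][0] + B[0][2] = 9 + -2 = 7, A[1][1] + B[1][2] = 8 + 3 = 11, A[1][2] + B[2][2] = -4 + 5 = 1) = 1 (attained at k = 2)
  C[2][0] = min over k of (A[2][0] + B[0][0] = 4 + -5 = -1, A[2][1] + B[1][0] = -5 + -4 = -9, A[2][2] + B[2][0] = -1 + 2 = 1) = -9 (attained at k = 1)
  C[2][1] = min over k of (A[2][0] + B[0][1] = 4 + 1 = 5, A[2][1] + B[1][1] = -5 + -2 = -7, A[2][2] + B[2][1] = -1 + 5 = 4) = -7 (attained at k = 1)
  C[2][2] = min over k of (A[2][0] + B[0][2] = 4 + -2 = 2, A[2][1] + B[1][2] = -5 + 3 = -2, A[2][2] + B[2][2] = -1 + 5 = 4) = -2 (attained at k = 1)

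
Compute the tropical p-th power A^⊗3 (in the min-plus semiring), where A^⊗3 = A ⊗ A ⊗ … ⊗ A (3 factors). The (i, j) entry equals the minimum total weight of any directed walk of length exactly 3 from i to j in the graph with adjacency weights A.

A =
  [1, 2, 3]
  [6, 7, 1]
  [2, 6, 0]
A^⊗3 =
  [3, 4, 3]
  [3, 5, 1]
  [2, 4, 0]

Each entry (A^⊗3)_ij equals the minimum over all length-3 walks i = v_0 → v_1 → … → v_3 = j of Σ_t A[v_t][v_{t+1}]. For example, for (i, j) = (0, 2) we minimise over 9 possible intermediate vertex sequences; the minimum is 3, attained along the walk 0 → 1 → 2 → 2.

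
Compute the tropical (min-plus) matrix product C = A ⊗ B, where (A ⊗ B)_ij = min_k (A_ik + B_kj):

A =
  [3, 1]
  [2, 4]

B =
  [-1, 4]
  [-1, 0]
A ⊗ B =
  [0, 1]
  [1, 4]

Apply the min-plus product entry-by-entry:
  C[0][0] = min over k of (A[0][0] + B[0][0] = 3 + -1 = 2, A[0][1] + B[1][0] = 1 + -1 = 0) = 0 (attained at k = 1)
  C[0][1] = min over k of (A[0][0] + B[0][1] = 3 + 4 = 7, A[0][1] + B[1][1] = 1 + 0 = 1) = 1 (attained at k = 1)
  C[1][0] = min over k of (A[1][0] + B[0][0] = 2 + -1 = 1, A[1][1] + B[1][0] = 4 + -1 = 3) = 1 (attained at k = 0)
  C[1][1] = min over k of (A[1][0] + B[0][1] = 2 + 4 = 6, A[1][1] + B[1][1] = 4 + 0 = 4) = 4 (attained at k = 1)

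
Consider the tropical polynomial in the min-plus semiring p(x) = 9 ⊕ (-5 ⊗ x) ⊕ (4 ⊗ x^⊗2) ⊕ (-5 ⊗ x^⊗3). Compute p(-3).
p(-3) = -14

A tropical monomial a ⊗ x^⊗i evaluates to a + i · x. Evaluating each term at x = -3:
  Term 0 contributes 9 + 0 · -3 = 9
  Term 1 contributes -5 + 1 · -3 = -8
  Term 2 contributes 4 + 2 · -3 = -2
  Term 3 contributes -5 + 3 · -3 = -14
p(-3) = ⊕ of these = min[9, -8, -2, -14] = -14.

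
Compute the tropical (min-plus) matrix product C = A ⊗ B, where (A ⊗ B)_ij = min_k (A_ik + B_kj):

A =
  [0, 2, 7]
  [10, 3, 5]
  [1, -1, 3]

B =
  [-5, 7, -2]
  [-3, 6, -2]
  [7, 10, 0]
A ⊗ B =
  [-5, 7, -2]
  [0, 9, 1]
  [-4, 5, -3]

Apply the min-plus product entry-by-entry:
  C[0][0] = min over k of (A[0][0] + B[0][0] = 0 + -5 = -5, A[0][1] + B[1][0] = 2 + -3 = -1, A[0][2] + B[2][0] = 7 + 7 = 14) = -5 (attained at k = 0)
  C[0][1] = min over k of (A[0][0] + B[0][1] = 0 + 7 = 7, A[0][1] + B[1][1] = 2 + 6 = 8, A[0][2] + B[2][1] = 7 + 10 = 17) = 7 (attained at k = 0)
  C[0][2] = min over k of (A[0][0] + B[0][2] = 0 + -2 = -2, A[0][1] + B[1][2] = 2 + -2 = 0, A[0][2] + B[2][2] = 7 + 0 = 7) = -2 (attained at k = 0)
  C[1][0] = min over k of (A[1][0] + B[0][0] = 10 + -5 = 5, A[1][1] + B[1][0] = 3 + -3 = 0, A[1][2] + B[2][0] = 5 + 7 = 12) = 0 (attained at k = 1)
  C[1][1] = min over k of (A[1][0] + B[0][1] = 10 + 7 = 17, A[1][1] + B[1][1] = 3 + 6 = 9, A[1][2] + B[2][1] = 5 + 10 = 15) = 9 (attained at k = 1)
  C[1][2] = min over k of (A[1][0] + B[0][2] = 10 + -2 = 8, A[1][1] + B[1][2] = 3 + -2 = 1, A[1][2] + B[2][2] = 5 + 0 = 5) = 1 (attained at k = 1)
  C[2][0] = min over k of (A[2][0] + B[0][0] = 1 + -5 = -4, A[2][1] + B[1][0] = -1 + -3 = -4, A[2][2] + B[2][0] = 3 + 7 = 10) = -4 (attained at k = 0)
  C[2][1] = min over k of (A[2][0] + B[0][1] = 1 + 7 = 8, A[2][1] + B[1][1] = -1 + 6 = 5, A[2][2] + B[2][1] = 3 + 10 = 13) = 5 (attained at k = 1)
  C[2][2] = min over k of (A[2][0] + B[0][2] = 1 + -2 = -1, A[2][1] + B[1][2] = -1 + -2 = -3, A[2][2] + B[2][2] = 3 + 0 = 3) = -3 (attained at k = 1)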